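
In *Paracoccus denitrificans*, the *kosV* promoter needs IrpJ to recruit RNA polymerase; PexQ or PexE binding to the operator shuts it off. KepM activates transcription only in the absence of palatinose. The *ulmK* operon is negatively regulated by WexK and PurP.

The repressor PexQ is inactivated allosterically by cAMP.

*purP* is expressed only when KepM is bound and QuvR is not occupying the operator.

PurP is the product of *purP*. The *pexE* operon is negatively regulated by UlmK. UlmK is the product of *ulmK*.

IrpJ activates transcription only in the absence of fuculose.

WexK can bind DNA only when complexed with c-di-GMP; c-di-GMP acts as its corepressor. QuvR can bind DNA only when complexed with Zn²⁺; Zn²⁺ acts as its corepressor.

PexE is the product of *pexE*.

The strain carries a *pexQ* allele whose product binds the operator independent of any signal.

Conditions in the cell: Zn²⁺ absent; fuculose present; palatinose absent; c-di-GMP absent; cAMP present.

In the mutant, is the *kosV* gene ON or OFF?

PexQ is constitutively active in this strain.
c-di-GMP is absent, so WexK is inactive.
Palatinose is absent, so KepM is active.
Zn²⁺ is absent, so QuvR is inactive.
No repressor is bound and KepM is active, so *purP* is transcribed.
So PurP is produced and active.
With repressor PurP bound, *ulmK* is not transcribed.
So UlmK is not produced.
With no repressor bound, *pexE* is transcribed.
So PexE is produced and active.
Fuculose is present, so IrpJ is inactive.
With repressor PexQ bound, *kosV* is not transcribed.

OFF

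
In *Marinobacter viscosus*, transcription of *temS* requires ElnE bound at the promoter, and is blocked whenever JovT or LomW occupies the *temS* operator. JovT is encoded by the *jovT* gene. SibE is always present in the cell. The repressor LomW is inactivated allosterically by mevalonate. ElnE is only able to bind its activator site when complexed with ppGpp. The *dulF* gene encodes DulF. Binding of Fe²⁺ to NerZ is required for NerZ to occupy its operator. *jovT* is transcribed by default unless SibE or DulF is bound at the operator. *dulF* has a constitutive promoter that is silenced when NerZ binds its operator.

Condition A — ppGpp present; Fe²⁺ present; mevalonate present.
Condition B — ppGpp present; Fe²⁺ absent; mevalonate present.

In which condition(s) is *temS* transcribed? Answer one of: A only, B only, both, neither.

Condition A:
ppGpp is present, so ElnE is active.
SibE is produced constitutively and is active.
Fe²⁺ is present, so NerZ is active.
With repressor NerZ bound, *dulF* is not transcribed.
So DulF is not produced.
With repressor SibE bound, *jovT* is not transcribed.
So JovT is not produced.
Mevalonate is present, so LomW is inactive.
No repressor is bound and ElnE is active, so *temS* is transcribed.
→ *temS* is ON in A.
Condition B:
ppGpp is present, so ElnE is active.
SibE is produced constitutively and is active.
Fe²⁺ is absent, so NerZ is inactive.
With no repressor bound, *dulF* is transcribed.
So DulF is produced and active.
With repressor SibE bound, *jovT* is not transcribed.
So JovT is not produced.
Mevalonate is present, so LomW is inactive.
No repressor is bound and ElnE is active, so *temS* is transcribed.
→ *temS* is ON in B.

both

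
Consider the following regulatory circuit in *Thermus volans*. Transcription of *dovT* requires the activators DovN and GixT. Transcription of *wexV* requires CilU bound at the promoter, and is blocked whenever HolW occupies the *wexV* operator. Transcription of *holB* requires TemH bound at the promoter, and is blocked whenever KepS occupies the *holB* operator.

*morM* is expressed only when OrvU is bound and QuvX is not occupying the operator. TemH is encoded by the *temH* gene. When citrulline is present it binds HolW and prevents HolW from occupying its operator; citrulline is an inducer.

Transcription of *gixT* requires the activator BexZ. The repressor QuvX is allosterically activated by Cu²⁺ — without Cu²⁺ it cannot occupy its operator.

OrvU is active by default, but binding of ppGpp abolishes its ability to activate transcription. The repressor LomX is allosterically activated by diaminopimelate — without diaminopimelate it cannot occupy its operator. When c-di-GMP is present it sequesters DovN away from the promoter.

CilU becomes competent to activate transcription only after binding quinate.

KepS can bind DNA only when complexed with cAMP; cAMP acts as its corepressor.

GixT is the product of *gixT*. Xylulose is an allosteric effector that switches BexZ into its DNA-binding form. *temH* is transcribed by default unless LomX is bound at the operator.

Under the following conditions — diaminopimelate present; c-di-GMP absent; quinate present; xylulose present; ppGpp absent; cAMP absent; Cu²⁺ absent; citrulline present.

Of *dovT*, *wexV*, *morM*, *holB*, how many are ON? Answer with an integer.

c-di-GMP is absent, so DovN is active.
Xylulose is present, so BexZ is active.
No repressor is bound and BexZ is active, so *gixT* is transcribed.
So GixT is produced and active.
No repressor is bound and DovN and GixT are active, so *dovT* is transcribed.
→ *dovT* is ON.
Quinate is present, so CilU is active.
Citrulline is present, so HolW is inactive.
No repressor is bound and CilU is active, so *wexV* is transcribed.
→ *wexV* is ON.
Cu²⁺ is absent, so QuvX is inactive.
ppGpp is absent, so OrvU is active.
No repressor is bound and OrvU is active, so *morM* is transcribed.
→ *morM* is ON.
Diaminopimelate is present, so LomX is active.
With repressor LomX bound, *temH* is not transcribed.
So TemH is not produced.
cAMP is absent, so KepS is inactive.
Required activator TemH is absent, so *holB* is not transcribed.
→ *holB* is OFF.
3 of the 4 genes are transcribed.

3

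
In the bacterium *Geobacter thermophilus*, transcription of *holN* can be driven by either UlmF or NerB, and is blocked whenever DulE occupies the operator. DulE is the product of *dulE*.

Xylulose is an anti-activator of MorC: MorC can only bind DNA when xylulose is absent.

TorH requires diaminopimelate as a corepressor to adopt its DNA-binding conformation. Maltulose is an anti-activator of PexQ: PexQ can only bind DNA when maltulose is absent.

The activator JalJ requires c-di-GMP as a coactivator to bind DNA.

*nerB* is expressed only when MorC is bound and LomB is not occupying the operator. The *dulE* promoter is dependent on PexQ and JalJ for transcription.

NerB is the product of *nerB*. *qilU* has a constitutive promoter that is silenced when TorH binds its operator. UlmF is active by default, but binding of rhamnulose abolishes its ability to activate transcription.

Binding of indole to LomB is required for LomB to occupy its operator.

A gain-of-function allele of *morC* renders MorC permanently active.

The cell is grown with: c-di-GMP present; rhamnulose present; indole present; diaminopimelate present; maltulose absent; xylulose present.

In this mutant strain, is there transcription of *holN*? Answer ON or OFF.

OFF

Rhamnulose is present, so UlmF is inactive.
MorC is constitutively active in this strain.
Indole is present, so LomB is active.
With repressor LomB bound, *nerB* is not transcribed.
So NerB is not produced.
Maltulose is absent, so PexQ is active.
c-di-GMP is present, so JalJ is active.
No repressor is bound and PexQ and JalJ are active, so *dulE* is transcribed.
So DulE is produced and active.
With repressor DulE bound, *holN* is not transcribed.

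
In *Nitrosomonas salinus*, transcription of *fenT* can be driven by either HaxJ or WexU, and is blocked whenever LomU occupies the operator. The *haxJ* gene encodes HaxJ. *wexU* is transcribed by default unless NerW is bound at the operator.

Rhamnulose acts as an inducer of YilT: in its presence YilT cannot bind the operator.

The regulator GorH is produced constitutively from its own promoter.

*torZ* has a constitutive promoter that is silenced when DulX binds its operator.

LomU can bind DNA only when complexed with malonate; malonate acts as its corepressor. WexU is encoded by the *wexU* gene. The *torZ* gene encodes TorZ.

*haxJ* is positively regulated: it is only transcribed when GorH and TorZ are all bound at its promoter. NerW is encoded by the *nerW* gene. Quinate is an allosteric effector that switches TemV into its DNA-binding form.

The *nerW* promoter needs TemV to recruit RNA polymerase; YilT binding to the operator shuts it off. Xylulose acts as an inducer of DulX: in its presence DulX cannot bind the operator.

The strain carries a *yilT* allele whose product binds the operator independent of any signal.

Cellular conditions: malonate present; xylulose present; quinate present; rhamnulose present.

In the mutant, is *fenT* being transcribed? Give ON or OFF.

OFF

GorH is produced constitutively and is active.
Xylulose is present, so DulX is inactive.
With no repressor bound, *torZ* is transcribed.
So TorZ is produced and active.
No repressor is bound and GorH and TorZ are active, so *haxJ* is transcribed.
So HaxJ is produced and active.
Malonate is present, so LomU is active.
Quinate is present, so TemV is active.
YilT is constitutively active in this strain.
With repressor YilT bound, *nerW* is not transcribed.
So NerW is not produced.
With no repressor bound, *wexU* is transcribed.
So WexU is produced and active.
With repressor LomU bound, *fenT* is not transcribed.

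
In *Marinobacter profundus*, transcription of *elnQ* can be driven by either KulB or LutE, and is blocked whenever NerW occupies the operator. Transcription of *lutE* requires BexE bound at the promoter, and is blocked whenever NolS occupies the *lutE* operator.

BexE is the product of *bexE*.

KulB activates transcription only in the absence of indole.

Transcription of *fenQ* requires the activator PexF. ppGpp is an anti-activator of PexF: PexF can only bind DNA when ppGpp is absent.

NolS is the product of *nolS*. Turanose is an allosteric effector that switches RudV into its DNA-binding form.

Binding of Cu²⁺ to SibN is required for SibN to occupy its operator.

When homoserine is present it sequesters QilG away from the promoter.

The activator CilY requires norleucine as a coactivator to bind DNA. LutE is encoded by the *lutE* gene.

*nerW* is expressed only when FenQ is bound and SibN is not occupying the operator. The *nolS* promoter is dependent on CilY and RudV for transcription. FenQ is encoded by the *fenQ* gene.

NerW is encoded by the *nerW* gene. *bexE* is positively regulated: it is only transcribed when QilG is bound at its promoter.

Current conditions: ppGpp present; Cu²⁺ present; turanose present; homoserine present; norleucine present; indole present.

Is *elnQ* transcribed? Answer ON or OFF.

Indole is present, so KulB is inactive.
Homoserine is present, so QilG is inactive.
Required activator QilG is absent, so *bexE* is not transcribed.
So BexE is not produced.
Norleucine is present, so CilY is active.
Turanose is present, so RudV is active.
No repressor is bound and CilY and RudV are active, so *nolS* is transcribed.
So NolS is produced and active.
With repressor NolS bound, *lutE* is not transcribed.
So LutE is not produced.
ppGpp is present, so PexF is inactive.
Required activator PexF is absent, so *fenQ* is not transcribed.
So FenQ is not produced.
Cu²⁺ is present, so SibN is active.
With repressor SibN bound, *nerW* is not transcribed.
So NerW is not produced.
No activator is available at the *elnQ* promoter, so *elnQ* is not transcribed.

OFF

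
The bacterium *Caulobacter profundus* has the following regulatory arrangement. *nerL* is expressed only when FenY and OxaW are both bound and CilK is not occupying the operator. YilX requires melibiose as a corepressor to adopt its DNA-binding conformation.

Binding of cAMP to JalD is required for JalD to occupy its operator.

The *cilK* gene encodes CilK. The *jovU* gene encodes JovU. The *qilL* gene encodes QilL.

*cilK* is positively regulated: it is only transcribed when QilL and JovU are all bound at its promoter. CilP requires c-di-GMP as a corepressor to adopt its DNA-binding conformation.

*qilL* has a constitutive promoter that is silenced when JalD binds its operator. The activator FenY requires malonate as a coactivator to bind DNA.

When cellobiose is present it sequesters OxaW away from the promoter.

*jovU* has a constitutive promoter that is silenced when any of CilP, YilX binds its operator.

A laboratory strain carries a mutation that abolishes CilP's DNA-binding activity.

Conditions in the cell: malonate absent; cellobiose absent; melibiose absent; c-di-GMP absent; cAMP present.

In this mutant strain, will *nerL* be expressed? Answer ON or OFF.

Malonate is absent, so FenY is inactive.
Cellobiose is absent, so OxaW is active.
cAMP is present, so JalD is active.
With repressor JalD bound, *qilL* is not transcribed.
So QilL is not produced.
CilP is non-functional in this strain, so it has no effect.
Melibiose is absent, so YilX is inactive.
With no repressor bound, *jovU* is transcribed.
So JovU is produced and active.
Required activator QilL is absent, so *cilK* is not transcribed.
So CilK is not produced.
Required activator FenY is absent, so *nerL* is not transcribed.

OFF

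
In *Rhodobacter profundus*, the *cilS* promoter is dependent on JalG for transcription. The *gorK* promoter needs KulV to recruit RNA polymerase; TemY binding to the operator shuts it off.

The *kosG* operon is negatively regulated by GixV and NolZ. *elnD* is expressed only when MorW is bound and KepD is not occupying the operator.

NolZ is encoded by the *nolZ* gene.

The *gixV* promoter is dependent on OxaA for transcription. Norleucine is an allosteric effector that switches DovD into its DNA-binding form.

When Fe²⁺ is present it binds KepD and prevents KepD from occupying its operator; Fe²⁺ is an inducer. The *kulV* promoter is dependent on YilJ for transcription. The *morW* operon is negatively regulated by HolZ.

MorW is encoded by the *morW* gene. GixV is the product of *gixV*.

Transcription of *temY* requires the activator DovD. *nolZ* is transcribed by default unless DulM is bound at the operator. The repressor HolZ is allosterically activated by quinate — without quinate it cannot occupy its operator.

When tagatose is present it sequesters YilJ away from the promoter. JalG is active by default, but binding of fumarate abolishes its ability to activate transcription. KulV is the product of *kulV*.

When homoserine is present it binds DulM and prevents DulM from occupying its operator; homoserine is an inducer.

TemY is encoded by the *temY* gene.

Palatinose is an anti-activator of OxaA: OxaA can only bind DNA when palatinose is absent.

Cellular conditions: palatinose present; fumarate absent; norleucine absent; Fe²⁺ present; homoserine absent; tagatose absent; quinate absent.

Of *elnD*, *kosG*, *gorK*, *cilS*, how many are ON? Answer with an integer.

4

Fe²⁺ is present, so KepD is inactive.
Quinate is absent, so HolZ is inactive.
With no repressor bound, *morW* is transcribed.
So MorW is produced and active.
No repressor is bound and MorW is active, so *elnD* is transcribed.
→ *elnD* is ON.
Palatinose is present, so OxaA is inactive.
Required activator OxaA is absent, so *gixV* is not transcribed.
So GixV is not produced.
Homoserine is absent, so DulM is active.
With repressor DulM bound, *nolZ* is not transcribed.
So NolZ is not produced.
With no repressor bound, *kosG* is transcribed.
→ *kosG* is ON.
Tagatose is absent, so YilJ is active.
No repressor is bound and YilJ is active, so *kulV* is transcribed.
So KulV is produced and active.
Norleucine is absent, so DovD is inactive.
Required activator DovD is absent, so *temY* is not transcribed.
So TemY is not produced.
No repressor is bound and KulV is active, so *gorK* is transcribed.
→ *gorK* is ON.
Fumarate is absent, so JalG is active.
No repressor is bound and JalG is active, so *cilS* is transcribed.
→ *cilS* is ON.
4 of the 4 genes are transcribed.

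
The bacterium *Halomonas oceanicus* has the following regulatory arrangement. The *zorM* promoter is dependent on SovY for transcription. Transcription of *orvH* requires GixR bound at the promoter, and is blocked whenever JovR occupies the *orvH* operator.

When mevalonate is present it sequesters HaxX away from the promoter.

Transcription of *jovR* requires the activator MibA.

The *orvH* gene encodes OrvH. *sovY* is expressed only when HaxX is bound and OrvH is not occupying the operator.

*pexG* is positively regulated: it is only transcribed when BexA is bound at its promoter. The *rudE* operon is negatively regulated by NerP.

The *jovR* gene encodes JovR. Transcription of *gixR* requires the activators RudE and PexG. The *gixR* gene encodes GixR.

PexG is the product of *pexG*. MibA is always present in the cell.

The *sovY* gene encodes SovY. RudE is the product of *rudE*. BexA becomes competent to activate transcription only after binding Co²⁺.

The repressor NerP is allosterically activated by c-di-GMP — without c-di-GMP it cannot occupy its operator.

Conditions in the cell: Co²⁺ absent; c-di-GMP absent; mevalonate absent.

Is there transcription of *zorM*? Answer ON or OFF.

ON

c-di-GMP is absent, so NerP is inactive.
With no repressor bound, *rudE* is transcribed.
So RudE is produced and active.
Co²⁺ is absent, so BexA is inactive.
Required activator BexA is absent, so *pexG* is not transcribed.
So PexG is not produced.
Required activator PexG is absent, so *gixR* is not transcribed.
So GixR is not produced.
MibA is produced constitutively and is active.
No repressor is bound and MibA is active, so *jovR* is transcribed.
So JovR is produced and active.
With repressor JovR bound, *orvH* is not transcribed.
So OrvH is not produced.
Mevalonate is absent, so HaxX is active.
No repressor is bound and HaxX is active, so *sovY* is transcribed.
So SovY is produced and active.
No repressor is bound and SovY is active, so *zorM* is transcribed.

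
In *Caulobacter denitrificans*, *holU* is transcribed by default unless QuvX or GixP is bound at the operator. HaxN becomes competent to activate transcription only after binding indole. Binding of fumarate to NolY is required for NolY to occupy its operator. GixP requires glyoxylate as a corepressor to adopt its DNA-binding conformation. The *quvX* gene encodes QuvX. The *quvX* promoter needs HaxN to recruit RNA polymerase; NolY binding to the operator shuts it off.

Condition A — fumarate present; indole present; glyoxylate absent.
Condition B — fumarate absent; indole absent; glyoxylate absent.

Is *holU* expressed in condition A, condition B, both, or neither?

Condition A:
Fumarate is present, so NolY is active.
Indole is present, so HaxN is active.
With repressor NolY bound, *quvX* is not transcribed.
So QuvX is not produced.
Glyoxylate is absent, so GixP is inactive.
With no repressor bound, *holU* is transcribed.
→ *holU* is ON in A.
Condition B:
Fumarate is absent, so NolY is inactive.
Indole is absent, so HaxN is inactive.
Required activator HaxN is absent, so *quvX* is not transcribed.
So QuvX is not produced.
Glyoxylate is absent, so GixP is inactive.
With no repressor bound, *holU* is transcribed.
→ *holU* is ON in B.

both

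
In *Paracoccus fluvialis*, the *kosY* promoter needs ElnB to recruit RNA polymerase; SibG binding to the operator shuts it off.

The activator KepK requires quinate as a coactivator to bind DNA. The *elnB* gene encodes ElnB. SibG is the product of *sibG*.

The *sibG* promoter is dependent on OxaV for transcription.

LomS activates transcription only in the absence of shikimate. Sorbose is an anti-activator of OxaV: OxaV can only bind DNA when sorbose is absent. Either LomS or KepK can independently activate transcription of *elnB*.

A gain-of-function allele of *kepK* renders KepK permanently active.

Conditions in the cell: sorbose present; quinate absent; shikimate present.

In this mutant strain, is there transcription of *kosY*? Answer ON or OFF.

ON

Shikimate is present, so LomS is inactive.
KepK is constitutively active in this strain.
Activator KepK is present, so *elnB* is transcribed.
So ElnB is produced and active.
Sorbose is present, so OxaV is inactive.
Required activator OxaV is absent, so *sibG* is not transcribed.
So SibG is not produced.
No repressor is bound and ElnB is active, so *kosY* is transcribed.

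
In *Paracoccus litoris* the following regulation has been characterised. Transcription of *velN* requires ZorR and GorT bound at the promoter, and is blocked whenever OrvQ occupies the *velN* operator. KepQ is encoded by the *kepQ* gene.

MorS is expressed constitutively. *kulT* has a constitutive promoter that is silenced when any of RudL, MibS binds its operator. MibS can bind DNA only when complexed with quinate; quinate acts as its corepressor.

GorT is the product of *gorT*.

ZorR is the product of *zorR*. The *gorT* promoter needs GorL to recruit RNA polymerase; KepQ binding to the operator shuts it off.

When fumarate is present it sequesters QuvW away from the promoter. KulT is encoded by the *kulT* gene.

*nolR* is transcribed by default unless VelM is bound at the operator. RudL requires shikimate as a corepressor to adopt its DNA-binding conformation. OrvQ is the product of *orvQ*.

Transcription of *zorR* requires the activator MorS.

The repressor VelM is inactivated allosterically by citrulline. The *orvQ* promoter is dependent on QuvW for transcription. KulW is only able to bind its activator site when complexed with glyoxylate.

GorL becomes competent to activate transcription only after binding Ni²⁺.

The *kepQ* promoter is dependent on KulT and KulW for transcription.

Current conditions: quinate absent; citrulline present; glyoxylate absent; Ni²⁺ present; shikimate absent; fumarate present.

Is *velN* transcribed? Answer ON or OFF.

ON

Fumarate is present, so QuvW is inactive.
Required activator QuvW is absent, so *orvQ* is not transcribed.
So OrvQ is not produced.
MorS is produced constitutively and is active.
No repressor is bound and MorS is active, so *zorR* is transcribed.
So ZorR is produced and active.
Ni²⁺ is present, so GorL is active.
Shikimate is absent, so RudL is inactive.
Quinate is absent, so MibS is inactive.
With no repressor bound, *kulT* is transcribed.
So KulT is produced and active.
Glyoxylate is absent, so KulW is inactive.
Required activator KulW is absent, so *kepQ* is not transcribed.
So KepQ is not produced.
No repressor is bound and GorL is active, so *gorT* is transcribed.
So GorT is produced and active.
No repressor is bound and ZorR and GorT are active, so *velN* is transcribed.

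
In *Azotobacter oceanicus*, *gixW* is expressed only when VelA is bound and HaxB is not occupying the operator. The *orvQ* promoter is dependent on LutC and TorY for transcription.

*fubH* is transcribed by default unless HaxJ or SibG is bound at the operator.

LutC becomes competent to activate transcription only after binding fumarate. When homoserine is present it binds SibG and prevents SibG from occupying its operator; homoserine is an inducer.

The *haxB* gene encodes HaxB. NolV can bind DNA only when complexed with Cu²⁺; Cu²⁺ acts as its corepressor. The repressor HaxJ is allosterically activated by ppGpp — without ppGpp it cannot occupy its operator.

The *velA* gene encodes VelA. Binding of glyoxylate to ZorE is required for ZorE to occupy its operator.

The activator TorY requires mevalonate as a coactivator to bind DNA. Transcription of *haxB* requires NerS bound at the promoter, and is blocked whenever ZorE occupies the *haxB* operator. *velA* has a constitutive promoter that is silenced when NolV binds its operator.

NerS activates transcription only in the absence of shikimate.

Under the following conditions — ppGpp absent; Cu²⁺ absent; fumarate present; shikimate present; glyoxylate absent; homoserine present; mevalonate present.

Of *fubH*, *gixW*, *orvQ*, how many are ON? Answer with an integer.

3

ppGpp is absent, so HaxJ is inactive.
Homoserine is present, so SibG is inactive.
With no repressor bound, *fubH* is transcribed.
→ *fubH* is ON.
Glyoxylate is absent, so ZorE is inactive.
Shikimate is present, so NerS is inactive.
Required activator NerS is absent, so *haxB* is not transcribed.
So HaxB is not produced.
Cu²⁺ is absent, so NolV is inactive.
With no repressor bound, *velA* is transcribed.
So VelA is produced and active.
No repressor is bound and VelA is active, so *gixW* is transcribed.
→ *gixW* is ON.
Fumarate is present, so LutC is active.
Mevalonate is present, so TorY is active.
No repressor is bound and LutC and TorY are active, so *orvQ* is transcribed.
→ *orvQ* is ON.
3 of the 3 genes are transcribed.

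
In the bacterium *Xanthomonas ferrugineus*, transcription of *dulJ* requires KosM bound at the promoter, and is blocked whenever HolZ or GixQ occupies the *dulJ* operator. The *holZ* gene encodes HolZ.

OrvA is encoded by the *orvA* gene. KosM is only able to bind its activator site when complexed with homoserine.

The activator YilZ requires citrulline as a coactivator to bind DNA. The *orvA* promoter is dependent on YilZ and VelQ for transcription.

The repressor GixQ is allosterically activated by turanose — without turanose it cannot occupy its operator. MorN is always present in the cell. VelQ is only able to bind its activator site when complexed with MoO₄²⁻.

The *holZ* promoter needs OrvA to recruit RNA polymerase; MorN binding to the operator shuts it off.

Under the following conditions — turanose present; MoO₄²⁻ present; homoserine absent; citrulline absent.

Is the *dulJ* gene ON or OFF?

Homoserine is absent, so KosM is inactive.
MorN is produced constitutively and is active.
Citrulline is absent, so YilZ is inactive.
MoO₄²⁻ is present, so VelQ is active.
Required activator YilZ is absent, so *orvA* is not transcribed.
So OrvA is not produced.
With repressor MorN bound, *holZ* is not transcribed.
So HolZ is not produced.
Turanose is present, so GixQ is active.
With repressor GixQ bound, *dulJ* is not transcribed.

OFF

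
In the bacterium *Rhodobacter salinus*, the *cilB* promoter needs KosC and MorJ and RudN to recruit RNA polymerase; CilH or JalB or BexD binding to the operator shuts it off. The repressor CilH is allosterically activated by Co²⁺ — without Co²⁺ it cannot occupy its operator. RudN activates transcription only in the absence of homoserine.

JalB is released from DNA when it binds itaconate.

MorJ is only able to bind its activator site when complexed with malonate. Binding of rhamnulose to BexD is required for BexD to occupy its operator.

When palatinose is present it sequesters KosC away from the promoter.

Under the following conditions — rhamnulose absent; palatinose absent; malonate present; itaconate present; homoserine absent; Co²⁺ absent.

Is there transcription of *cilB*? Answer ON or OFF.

Co²⁺ is absent, so CilH is inactive.
Itaconate is present, so JalB is inactive.
Palatinose is absent, so KosC is active.
Rhamnulose is absent, so BexD is inactive.
Malonate is present, so MorJ is active.
Homoserine is absent, so RudN is active.
No repressor is bound and KosC and MorJ and RudN are active, so *cilB* is transcribed.

ON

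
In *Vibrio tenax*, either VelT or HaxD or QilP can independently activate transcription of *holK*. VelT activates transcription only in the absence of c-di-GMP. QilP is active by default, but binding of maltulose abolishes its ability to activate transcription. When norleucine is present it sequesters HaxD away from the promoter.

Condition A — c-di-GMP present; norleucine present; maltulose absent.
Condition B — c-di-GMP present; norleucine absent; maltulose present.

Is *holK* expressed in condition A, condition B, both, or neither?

both

Condition A:
c-di-GMP is present, so VelT is inactive.
Norleucine is present, so HaxD is inactive.
Maltulose is absent, so QilP is active.
Activator QilP is present, so *holK* is transcribed.
→ *holK* is ON in A.
Condition B:
c-di-GMP is present, so VelT is inactive.
Norleucine is absent, so HaxD is active.
Maltulose is present, so QilP is inactive.
Activator HaxD is present, so *holK* is transcribed.
→ *holK* is ON in B.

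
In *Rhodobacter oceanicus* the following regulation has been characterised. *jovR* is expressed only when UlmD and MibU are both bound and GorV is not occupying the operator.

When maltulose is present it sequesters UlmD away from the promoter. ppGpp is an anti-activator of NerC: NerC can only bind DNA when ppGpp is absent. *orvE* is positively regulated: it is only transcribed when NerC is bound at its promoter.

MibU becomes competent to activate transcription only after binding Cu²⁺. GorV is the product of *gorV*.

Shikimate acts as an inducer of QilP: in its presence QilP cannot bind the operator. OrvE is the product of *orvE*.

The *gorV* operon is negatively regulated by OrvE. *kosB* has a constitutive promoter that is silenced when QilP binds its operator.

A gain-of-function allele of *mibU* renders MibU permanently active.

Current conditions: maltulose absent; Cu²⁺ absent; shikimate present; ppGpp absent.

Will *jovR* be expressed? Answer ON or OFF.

ppGpp is absent, so NerC is active.
No repressor is bound and NerC is active, so *orvE* is transcribed.
So OrvE is produced and active.
With repressor OrvE bound, *gorV* is not transcribed.
So GorV is not produced.
Maltulose is absent, so UlmD is active.
MibU is constitutively active in this strain.
No repressor is bound and UlmD and MibU are active, so *jovR* is transcribed.

ON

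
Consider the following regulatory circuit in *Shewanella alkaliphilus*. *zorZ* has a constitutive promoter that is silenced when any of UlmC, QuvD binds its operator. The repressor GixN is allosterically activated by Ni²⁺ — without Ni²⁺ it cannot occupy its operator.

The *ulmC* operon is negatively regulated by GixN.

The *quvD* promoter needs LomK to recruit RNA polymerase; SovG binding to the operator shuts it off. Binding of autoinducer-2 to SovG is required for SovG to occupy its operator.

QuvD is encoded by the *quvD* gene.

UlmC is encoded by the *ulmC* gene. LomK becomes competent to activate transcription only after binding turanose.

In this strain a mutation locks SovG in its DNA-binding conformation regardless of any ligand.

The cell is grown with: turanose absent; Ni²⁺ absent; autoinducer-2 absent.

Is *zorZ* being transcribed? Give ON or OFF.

OFF

Ni²⁺ is absent, so GixN is inactive.
With no repressor bound, *ulmC* is transcribed.
So UlmC is produced and active.
Turanose is absent, so LomK is inactive.
SovG is constitutively active in this strain.
With repressor SovG bound, *quvD* is not transcribed.
So QuvD is not produced.
With repressor UlmC bound, *zorZ* is not transcribed.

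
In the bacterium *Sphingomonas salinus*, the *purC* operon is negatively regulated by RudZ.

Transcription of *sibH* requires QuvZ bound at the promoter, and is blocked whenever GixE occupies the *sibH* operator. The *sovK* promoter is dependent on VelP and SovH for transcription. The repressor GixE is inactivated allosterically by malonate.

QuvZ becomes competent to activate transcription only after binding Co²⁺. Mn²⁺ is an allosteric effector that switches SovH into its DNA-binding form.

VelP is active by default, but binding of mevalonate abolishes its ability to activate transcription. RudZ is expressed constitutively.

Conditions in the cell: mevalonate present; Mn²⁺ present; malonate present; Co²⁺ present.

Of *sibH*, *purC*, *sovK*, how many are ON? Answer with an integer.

Malonate is present, so GixE is inactive.
Co²⁺ is present, so QuvZ is active.
No repressor is bound and QuvZ is active, so *sibH* is transcribed.
→ *sibH* is ON.
RudZ is produced constitutively and is active.
With repressor RudZ bound, *purC* is not transcribed.
→ *purC* is OFF.
Mevalonate is present, so VelP is inactive.
Mn²⁺ is present, so SovH is active.
Required activator VelP is absent, so *sovK* is not transcribed.
→ *sovK* is OFF.
1 of the 3 genes is transcribed.

1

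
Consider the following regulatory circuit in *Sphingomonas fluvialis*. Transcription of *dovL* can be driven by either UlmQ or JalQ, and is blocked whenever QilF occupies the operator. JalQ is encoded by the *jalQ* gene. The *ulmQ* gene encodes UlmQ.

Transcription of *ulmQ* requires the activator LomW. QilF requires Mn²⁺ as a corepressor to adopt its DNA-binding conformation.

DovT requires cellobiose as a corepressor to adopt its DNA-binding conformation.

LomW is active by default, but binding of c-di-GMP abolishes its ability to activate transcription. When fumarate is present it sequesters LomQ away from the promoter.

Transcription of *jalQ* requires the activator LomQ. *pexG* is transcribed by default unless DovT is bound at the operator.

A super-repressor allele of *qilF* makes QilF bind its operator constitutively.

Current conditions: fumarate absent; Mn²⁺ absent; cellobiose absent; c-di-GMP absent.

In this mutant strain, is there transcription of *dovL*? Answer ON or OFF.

c-di-GMP is absent, so LomW is active.
No repressor is bound and LomW is active, so *ulmQ* is transcribed.
So UlmQ is produced and active.
Fumarate is absent, so LomQ is active.
No repressor is bound and LomQ is active, so *jalQ* is transcribed.
So JalQ is produced and active.
QilF is constitutively active in this strain.
With repressor QilF bound, *dovL* is not transcribed.

OFF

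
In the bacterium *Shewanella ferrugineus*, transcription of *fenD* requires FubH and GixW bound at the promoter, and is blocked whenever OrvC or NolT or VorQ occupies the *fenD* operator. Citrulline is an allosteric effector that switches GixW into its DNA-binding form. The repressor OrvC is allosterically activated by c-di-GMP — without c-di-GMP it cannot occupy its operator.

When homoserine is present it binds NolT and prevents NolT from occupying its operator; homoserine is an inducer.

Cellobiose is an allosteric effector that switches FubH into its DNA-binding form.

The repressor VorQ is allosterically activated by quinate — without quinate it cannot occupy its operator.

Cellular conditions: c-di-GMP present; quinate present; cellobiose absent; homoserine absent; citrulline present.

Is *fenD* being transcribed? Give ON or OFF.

OFF

c-di-GMP is present, so OrvC is active.
Cellobiose is absent, so FubH is inactive.
Citrulline is present, so GixW is active.
Homoserine is absent, so NolT is active.
Quinate is present, so VorQ is active.
With repressor OrvC bound, *fenD* is not transcribed.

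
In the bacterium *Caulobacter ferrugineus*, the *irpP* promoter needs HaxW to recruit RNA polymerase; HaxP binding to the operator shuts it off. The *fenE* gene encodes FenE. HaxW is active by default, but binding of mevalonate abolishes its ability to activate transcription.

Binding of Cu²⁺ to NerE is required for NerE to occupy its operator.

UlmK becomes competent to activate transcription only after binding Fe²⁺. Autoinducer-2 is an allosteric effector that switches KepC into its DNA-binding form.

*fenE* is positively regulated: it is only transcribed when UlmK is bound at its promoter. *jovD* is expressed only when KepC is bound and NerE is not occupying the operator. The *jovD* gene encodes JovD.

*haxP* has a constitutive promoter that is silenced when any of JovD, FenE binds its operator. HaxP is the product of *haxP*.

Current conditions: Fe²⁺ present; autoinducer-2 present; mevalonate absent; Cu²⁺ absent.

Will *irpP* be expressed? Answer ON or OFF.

Autoinducer-2 is present, so KepC is active.
Cu²⁺ is absent, so NerE is inactive.
No repressor is bound and KepC is active, so *jovD* is transcribed.
So JovD is produced and active.
Fe²⁺ is present, so UlmK is active.
No repressor is bound and UlmK is active, so *fenE* is transcribed.
So FenE is produced and active.
With repressor JovD bound, *haxP* is not transcribed.
So HaxP is not produced.
Mevalonate is absent, so HaxW is active.
No repressor is bound and HaxW is active, so *irpP* is transcribed.

ON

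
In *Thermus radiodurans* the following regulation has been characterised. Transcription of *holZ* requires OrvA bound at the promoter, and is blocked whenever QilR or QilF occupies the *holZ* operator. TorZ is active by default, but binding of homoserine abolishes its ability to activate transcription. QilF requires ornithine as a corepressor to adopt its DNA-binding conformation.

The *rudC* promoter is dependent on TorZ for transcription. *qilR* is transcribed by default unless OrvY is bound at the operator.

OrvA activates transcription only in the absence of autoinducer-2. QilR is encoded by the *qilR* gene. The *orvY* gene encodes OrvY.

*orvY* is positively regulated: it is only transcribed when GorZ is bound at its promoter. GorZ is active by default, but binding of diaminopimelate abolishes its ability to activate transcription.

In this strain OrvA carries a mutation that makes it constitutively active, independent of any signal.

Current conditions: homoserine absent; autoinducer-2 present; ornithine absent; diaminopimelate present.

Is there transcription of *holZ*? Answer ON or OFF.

OFF

OrvA is constitutively active in this strain.
Diaminopimelate is present, so GorZ is inactive.
Required activator GorZ is absent, so *orvY* is not transcribed.
So OrvY is not produced.
With no repressor bound, *qilR* is transcribed.
So QilR is produced and active.
Ornithine is absent, so QilF is inactive.
With repressor QilR bound, *holZ* is not transcribed.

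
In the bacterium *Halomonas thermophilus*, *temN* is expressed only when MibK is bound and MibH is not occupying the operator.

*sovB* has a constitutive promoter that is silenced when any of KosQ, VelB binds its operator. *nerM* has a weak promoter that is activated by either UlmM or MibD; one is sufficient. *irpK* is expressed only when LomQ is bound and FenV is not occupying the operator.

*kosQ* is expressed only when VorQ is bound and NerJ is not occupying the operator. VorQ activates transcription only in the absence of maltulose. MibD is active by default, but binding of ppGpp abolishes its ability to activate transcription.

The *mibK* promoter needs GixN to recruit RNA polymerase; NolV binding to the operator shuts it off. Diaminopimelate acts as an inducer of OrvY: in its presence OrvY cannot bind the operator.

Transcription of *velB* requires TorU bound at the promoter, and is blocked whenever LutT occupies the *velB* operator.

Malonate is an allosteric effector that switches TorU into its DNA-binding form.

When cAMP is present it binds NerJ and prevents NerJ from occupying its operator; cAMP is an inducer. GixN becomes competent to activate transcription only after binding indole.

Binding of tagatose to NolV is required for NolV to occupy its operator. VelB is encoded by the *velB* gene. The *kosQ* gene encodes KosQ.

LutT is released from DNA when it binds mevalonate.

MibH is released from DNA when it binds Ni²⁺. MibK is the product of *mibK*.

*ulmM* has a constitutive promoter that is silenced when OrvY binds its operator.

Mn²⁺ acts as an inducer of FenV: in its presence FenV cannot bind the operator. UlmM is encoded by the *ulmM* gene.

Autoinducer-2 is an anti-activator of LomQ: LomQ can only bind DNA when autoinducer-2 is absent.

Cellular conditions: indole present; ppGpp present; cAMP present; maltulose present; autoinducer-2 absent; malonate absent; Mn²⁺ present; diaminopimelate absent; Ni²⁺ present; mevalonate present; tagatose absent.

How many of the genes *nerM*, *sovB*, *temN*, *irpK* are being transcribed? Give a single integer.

3

Diaminopimelate is absent, so OrvY is active.
With repressor OrvY bound, *ulmM* is not transcribed.
So UlmM is not produced.
ppGpp is present, so MibD is inactive.
No activator is available at the *nerM* promoter, so *nerM* is not transcribed.
→ *nerM* is OFF.
Maltulose is present, so VorQ is inactive.
cAMP is present, so NerJ is inactive.
Required activator VorQ is absent, so *kosQ* is not transcribed.
So KosQ is not produced.
Malonate is absent, so TorU is inactive.
Mevalonate is present, so LutT is inactive.
Required activator TorU is absent, so *velB* is not transcribed.
So VelB is not produced.
With no repressor bound, *sovB* is transcribed.
→ *sovB* is ON.
Indole is present, so GixN is active.
Tagatose is absent, so NolV is inactive.
No repressor is bound and GixN is active, so *mibK* is transcribed.
So MibK is produced and active.
Ni²⁺ is present, so MibH is inactive.
No repressor is bound and MibK is active, so *temN* is transcribed.
→ *temN* is ON.
Autoinducer-2 is absent, so LomQ is active.
Mn²⁺ is present, so FenV is inactive.
No repressor is bound and LomQ is active, so *irpK* is transcribed.
→ *irpK* is ON.
3 of the 4 genes are transcribed.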